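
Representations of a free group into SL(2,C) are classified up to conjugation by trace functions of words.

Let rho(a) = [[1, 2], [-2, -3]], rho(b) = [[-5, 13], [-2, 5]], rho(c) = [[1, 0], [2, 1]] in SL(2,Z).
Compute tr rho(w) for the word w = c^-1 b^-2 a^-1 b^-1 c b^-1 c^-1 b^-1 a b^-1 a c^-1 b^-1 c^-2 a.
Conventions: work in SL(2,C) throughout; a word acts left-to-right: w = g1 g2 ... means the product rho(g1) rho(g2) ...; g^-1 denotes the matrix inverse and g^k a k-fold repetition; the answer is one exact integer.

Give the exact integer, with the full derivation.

rho(c^-1) = [[1, 0], [-2, 1]]
... * rho(b^-1) = [[5, -13], [2, -5]]  ->  [[5, -13], [-8, 21]]
... * rho(b^-1) = [[5, -13], [2, -5]]  ->  [[-1, 0], [2, -1]]
... * rho(a^-1) = [[-3, -2], [2, 1]]  ->  [[3, 2], [-8, -5]]
... * rho(b^-1) = [[5, -13], [2, -5]]  ->  [[19, -49], [-50, 129]]
... * rho(c) = [[1, 0], [2, 1]]  ->  [[-79, -49], [208, 129]]
... * rho(b^-1) = [[5, -13], [2, -5]]  ->  [[-493, 1272], [1298, -3349]]
... * rho(c^-1) = [[1, 0], [-2, 1]]  ->  [[-3037, 1272], [7996, -3349]]
... * rho(b^-1) = [[5, -13], [2, -5]]  ->  [[-12641, 33121], [33282, -87203]]
... * rho(a) = [[1, 2], [-2, -3]]  ->  [[-78883, -124645], [207688, 328173]]
... * rho(b^-1) = [[5, -13], [2, -5]]  ->  [[-643705, 1648704], [1694786, -4340809]]
... * rho(a) = [[1, 2], [-2, -3]]  ->  [[-3941113, -6233522], [10376404, 16411999]]
... * rho(c^-1) = [[1, 0], [-2, 1]]  ->  [[8525931, -6233522], [-22447594, 16411999]]
... * rho(b^-1) = [[5, -13], [2, -5]]  ->  [[30162611, -79669493], [-79413972, 209758727]]
... * rho(c^-1) = [[1, 0], [-2, 1]]  ->  [[189501597, -79669493], [-498931426, 209758727]]
... * rho(c^-1) = [[1, 0], [-2, 1]]  ->  [[348840583, -79669493], [-918448880, 209758727]]
... * rho(a) = [[1, 2], [-2, -3]]  ->  [[508179569, 936689645], [-1337966334, -2466173941]]
tr = 508179569 + -2466173941 = -1957994372

-1957994372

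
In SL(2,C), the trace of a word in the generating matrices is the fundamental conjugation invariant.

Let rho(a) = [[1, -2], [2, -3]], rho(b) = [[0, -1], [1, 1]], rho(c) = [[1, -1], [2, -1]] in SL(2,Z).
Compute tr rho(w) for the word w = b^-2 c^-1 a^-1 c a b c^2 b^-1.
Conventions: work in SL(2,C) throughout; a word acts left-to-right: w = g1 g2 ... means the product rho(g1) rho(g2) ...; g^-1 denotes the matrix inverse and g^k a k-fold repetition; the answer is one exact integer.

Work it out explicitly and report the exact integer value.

rho(b^-1) = [[1, 1], [-1, 0]]
... * rho(b^-1) = [[1, 1], [-1, 0]]  ->  [[0, 1], [-1, -1]]
... * rho(c^-1) = [[-1, 1], [-2, 1]]  ->  [[-2, 1], [3, -2]]
... * rho(a^-1) = [[-3, 2], [-2, 1]]  ->  [[4, -3], [-5, 4]]
... * rho(c) = [[1, -1], [2, -1]]  ->  [[-2, -1], [3, 1]]
... * rho(a) = [[1, -2], [2, -3]]  ->  [[-4, 7], [5, -9]]
... * rho(b) = [[0, -1], [1, 1]]  ->  [[7, 11], [-9, -14]]
... * rho(c) = [[1, -1], [2, -1]]  ->  [[29, -18], [-37, 23]]
... * rho(c) = [[1, -1], [2, -1]]  ->  [[-7, -11], [9, 14]]
... * rho(b^-1) = [[1, 1], [-1, 0]]  ->  [[4, -7], [-5, 9]]
tr = 4 + 9 = 13

13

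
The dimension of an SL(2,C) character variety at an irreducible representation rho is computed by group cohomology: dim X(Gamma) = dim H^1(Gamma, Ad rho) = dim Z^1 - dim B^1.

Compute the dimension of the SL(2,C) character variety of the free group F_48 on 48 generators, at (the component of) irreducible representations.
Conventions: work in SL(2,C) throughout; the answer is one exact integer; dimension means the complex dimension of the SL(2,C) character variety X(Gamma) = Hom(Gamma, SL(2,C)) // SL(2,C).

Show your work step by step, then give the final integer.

Gamma = F_48 has 48 generators and no relators.
A cocycle picks one sl_2 vector per generator freely, giving dim Z^1 = 3*48 = 144.
dim B^1 = 3: the coboundary map is injective because an irreducible image has centralizer 0 in sl_2.
dim X = dim H^1 = dim Z^1 - dim B^1 = 144 - 3 = 141.

141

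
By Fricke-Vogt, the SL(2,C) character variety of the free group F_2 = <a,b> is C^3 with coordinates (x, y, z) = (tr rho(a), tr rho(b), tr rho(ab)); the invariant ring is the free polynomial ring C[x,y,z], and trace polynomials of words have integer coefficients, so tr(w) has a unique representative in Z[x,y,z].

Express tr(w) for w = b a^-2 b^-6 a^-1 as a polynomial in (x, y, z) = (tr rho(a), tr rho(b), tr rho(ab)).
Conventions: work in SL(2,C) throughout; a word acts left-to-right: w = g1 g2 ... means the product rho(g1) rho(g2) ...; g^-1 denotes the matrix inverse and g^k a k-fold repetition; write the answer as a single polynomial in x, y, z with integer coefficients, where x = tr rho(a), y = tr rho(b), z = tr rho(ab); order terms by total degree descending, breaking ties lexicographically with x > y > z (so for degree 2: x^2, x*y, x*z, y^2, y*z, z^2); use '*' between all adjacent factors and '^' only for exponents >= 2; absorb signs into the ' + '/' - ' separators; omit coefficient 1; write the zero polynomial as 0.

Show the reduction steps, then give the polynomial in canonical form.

tr(a^-1) = tr(a) = x
so tr(a^-1 b) = tr(b) tr(a) - tr(b a)   [inverse elimination on a] = x*y - z
tr(b^-1 a^-1) = tr(a^-1) tr(b) - tr(a^-1 b)   [inverse elimination on b] = z
tr(b^-1 a^-2) = tr(b^-1 a^-1) tr(a) - tr(b^-1)   [inverse elimination on a] = x*z - y
so tr(a^-2) = tr(a^-1) tr(a) - tr(1)   [inverse elimination on a] = x^2 - 2
tr(b^-2 a^-2) = tr(b^-1 a^-2) tr(b) - tr(b^-1 a^-2 b)   [inverse elimination on b] = x*y*z - x^2 - y^2 + 2
tr(b^-2 a^-2 b^-1) = tr(b^-2 a^-2) tr(b) - tr(b^-2 a^-2 b)   [inverse elimination on b] = x*y^2*z - x^2*y - y^3 - x*z + 3*y
tr(b^-2 a^-2 b^-2) = tr(b^-2 a^-2 b^-1) tr(b) - tr(b^-2 a^-2)   [inverse elimination on b] = x*y^3*z - x^2*y^2 - y^4 - 2*x*y*z + x^2 + 4*y^2 - 2
tr(a^-2 b^-5) = tr(b^-2 a^-2 b^-2) tr(b) - tr(b^-2 a^-2 b^-1)   [inverse elimination on b] = x*y^4*z - x^2*y^3 - y^5 - 3*x*y^2*z + 2*x^2*y + 5*y^3 + x*z - 5*y
reduce: tr(b a b) = tr(b) tr(a b) - tr(a)   [square of b] = y*z - x
tr(b a b a) = tr(b a) tr(b a) - tr(1)   [split at a repeated b] = z^2 - 2
so tr(a b a^-1 b) = tr(b a b) tr(a) - tr(b a b a)   [inverse elimination on a] = x*y*z - x^2 - z^2 + 2
so tr(b^-1 a b a^-1) = tr(a b a^-1) tr(b) - tr(a b a^-1 b)   [inverse elimination on b] = -x*y*z + x^2 + y^2 + z^2 - 2
so tr(a b a^-1 b^-2) = tr(b^-1 a b a^-1) tr(b) - tr(b^-1 a b a^-1 b)   [inverse elimination on b] = -x*y^2*z + x^2*y + y^3 + y*z^2 - 3*y
tr(b^-2 a b a^-1 b^-1) = tr(a b a^-1 b^-2) tr(b) - tr(a b a^-1 b^-1)   [inverse elimination on b] = -x*y^3*z + x^2*y^2 + y^4 + y^2*z^2 + x*y*z - x^2 - 4*y^2 - z^2 + 2
so tr(b^-4 a b a^-1) = tr(b^-2 a b a^-1 b^-1) tr(b) - tr(b^-2 a b a^-1)   [inverse elimination on b] = -x*y^4*z + x^2*y^3 + y^5 + y^3*z^2 + 2*x*y^2*z - 2*x^2*y - 5*y^3 - 2*y*z^2 + 5*y
reduce: tr(a b^-2) = tr(a b^-1) tr(b) - tr(a)   [inverse elimination on b] = x*y^2 - y*z - x
reduce: tr(b^-3 a) = tr(a b^-2) tr(b) - tr(a b^-1)   [inverse elimination on b] = x*y^3 - y^2*z - 2*x*y + z
tr(a b a^-2 b^-4) = tr(b^-4 a b a^-1) tr(a) - tr(b^-4 a b)   [inverse elimination on a] = -x^2*y^4*z + x^3*y^3 + x*y^5 + x*y^3*z^2 + 2*x^2*y^2*z - 2*x^3*y - 6*x*y^3 - 2*x*y*z^2 + y^2*z + 7*x*y - z
tr(a b a^-2 b^-3) = tr(a^-1 b^-3 a b) tr(a) - tr(a^-1 b^-3 a b a)   [inverse elimination on a] = -x^2*y^3*z + x^3*y^2 + x*y^4 + x*y^2*z^2 + x^2*y*z - x^3 - 5*x*y^2 - x*z^2 + y*z + 3*x
tr(b^-3 a b a^-2 b^-2) = tr(a b a^-2 b^-4) tr(b) - tr(a b a^-2 b^-3)   [inverse elimination on b] = -x^2*y^5*z + x^3*y^4 + x*y^6 + x*y^4*z^2 + 3*x^2*y^3*z - 3*x^3*y^2 - 7*x*y^4 - 3*x*y^2*z^2 - x^2*y*z + y^3*z + x^3 + 12*x*y^2 + x*z^2 - 2*y*z - 3*x
tr(b a^-2 b^-6 a) = tr(b^-3 a b a^-2 b^-2) tr(b) - tr(b^-3 a b a^-2 b^-1)   [inverse elimination on b] = -x^2*y^6*z + x^3*y^5 + x*y^7 + x*y^5*z^2 + 4*x^2*y^4*z - 4*x^3*y^3 - 8*x*y^5 - 4*x*y^3*z^2 - 3*x^2*y^2*z + y^4*z + 3*x^3*y + 18*x*y^3 + 3*x*y*z^2 - 3*y^2*z - 10*x*y + z
tr(b a^-2 b^-6 a^-1) = tr(b a^-2 b^-6) tr(a) - tr(b a^-2 b^-6 a)   [inverse elimination on a] = x^2*y^6*z - x^3*y^5 - x*y^7 - x*y^5*z^2 - 3*x^2*y^4*z + 3*x^3*y^3 + 7*x*y^5 + 4*x*y^3*z^2 - y^4*z - x^3*y - 13*x*y^3 - 3*x*y*z^2 + x^2*z + 3*y^2*z + 5*x*y - z

x^2*y^6*z - x^3*y^5 - x*y^7 - x*y^5*z^2 - 3*x^2*y^4*z + 3*x^3*y^3 + 7*x*y^5 + 4*x*y^3*z^2 - y^4*z - x^3*y - 13*x*y^3 - 3*x*y*z^2 + x^2*z + 3*y^2*z + 5*x*y - z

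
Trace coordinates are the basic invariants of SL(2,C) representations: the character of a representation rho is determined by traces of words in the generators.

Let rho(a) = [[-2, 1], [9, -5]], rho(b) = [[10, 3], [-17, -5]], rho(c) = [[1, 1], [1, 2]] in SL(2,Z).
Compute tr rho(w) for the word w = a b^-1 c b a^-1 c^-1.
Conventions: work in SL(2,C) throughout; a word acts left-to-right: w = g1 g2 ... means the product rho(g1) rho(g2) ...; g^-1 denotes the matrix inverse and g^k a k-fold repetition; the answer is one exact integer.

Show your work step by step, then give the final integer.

rho(a) = [[-2, 1], [9, -5]]
... * rho(b^-1) = [[-5, -3], [17, 10]]  ->  [[27, 16], [-130, -77]]
... * rho(c) = [[1, 1], [1, 2]]  ->  [[43, 59], [-207, -284]]
... * rho(b) = [[10, 3], [-17, -5]]  ->  [[-573, -166], [2758, 799]]
... * rho(a^-1) = [[-5, -1], [-9, -2]]  ->  [[4359, 905], [-20981, -4356]]
... * rho(c^-1) = [[2, -1], [-1, 1]]  ->  [[7813, -3454], [-37606, 16625]]
tr = 7813 + 16625 = 24438

24438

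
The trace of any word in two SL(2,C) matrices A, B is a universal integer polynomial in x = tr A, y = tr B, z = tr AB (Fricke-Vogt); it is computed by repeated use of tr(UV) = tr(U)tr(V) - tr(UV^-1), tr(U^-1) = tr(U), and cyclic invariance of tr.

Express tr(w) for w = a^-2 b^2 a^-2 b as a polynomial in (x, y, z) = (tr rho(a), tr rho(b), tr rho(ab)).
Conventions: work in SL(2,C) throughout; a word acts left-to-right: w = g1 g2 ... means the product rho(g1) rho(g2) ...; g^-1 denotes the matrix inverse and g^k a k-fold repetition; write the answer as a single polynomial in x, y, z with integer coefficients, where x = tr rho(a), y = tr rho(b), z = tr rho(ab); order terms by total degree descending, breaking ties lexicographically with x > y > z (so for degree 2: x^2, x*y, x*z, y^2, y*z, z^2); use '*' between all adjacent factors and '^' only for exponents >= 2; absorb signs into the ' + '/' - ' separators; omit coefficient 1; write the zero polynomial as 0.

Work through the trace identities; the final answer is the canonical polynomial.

next, trace(b^2) = trace(b) trace(b) - trace(1) = y^2 - 2
trace(b^3) = trace(b) trace(b^2) - trace(b) = y^3 - 3*y
trace(b a b) = trace(b) trace(a b) - trace(a) = y*z - x
trace(b^3 a) = trace(b) trace(b a b) - trace(b a) = y^2*z - x*y - z
trace(b^2 a^-1 b) = trace(b^3) trace(a) - trace(b^3 a) = x*y^3 - y^2*z - 2*x*y + z
trace(a b a b) = trace(b a) trace(b a) - trace(1) = z^2 - 2
trace(a b a) = trace(a) trace(b a) - trace(b) = x*z - y
and trace(b a b^2 a) = trace(b) trace(a b a b) - trace(a b a) = y*z^2 - x*z - y
trace(b^2 a^-1 b a) = trace(b a b^2) trace(a) - trace(b a b^2 a) = x*y^2*z - x^2*y - y*z^2 + y
trace(b a^-1 b^2 a^-1) = trace(b^2 a^-1 b) trace(a) - trace(b^2 a^-1 b a) = x^2*y^3 - 2*x*y^2*z - x^2*y + y*z^2 + x*z - y
and trace(b^2 a^-2 b a^-1) = trace(b a^-1 b^2 a^-1) trace(a) - trace(b a^-1 b^2) = x^3*y^3 - 2*x^2*y^2*z - x^3*y - x*y^3 + x*y*z^2 + x^2*z + y^2*z + x*y - z
and trace(b^2 a^-2 b) = trace(a^-1 b^3) trace(a) - trace(a^-1 b^3 a) = x^2*y^3 - x*y^2*z - 2*x^2*y - y^3 + x*z + 3*y
next, trace(a^-2 b^2 a^-2 b) = trace(b^2 a^-2 b a^-1) trace(a) - trace(b^2 a^-2 b) = x^4*y^3 - 2*x^3*y^2*z - x^4*y - 2*x^2*y^3 + x^2*y*z^2 + x^3*z + 2*x*y^2*z + 3*x^2*y + y^3 - 2*x*z - 3*y

x^4*y^3 - 2*x^3*y^2*z - x^4*y - 2*x^2*y^3 + x^2*y*z^2 + x^3*z + 2*x*y^2*z + 3*x^2*y + y^3 - 2*x*z - 3*y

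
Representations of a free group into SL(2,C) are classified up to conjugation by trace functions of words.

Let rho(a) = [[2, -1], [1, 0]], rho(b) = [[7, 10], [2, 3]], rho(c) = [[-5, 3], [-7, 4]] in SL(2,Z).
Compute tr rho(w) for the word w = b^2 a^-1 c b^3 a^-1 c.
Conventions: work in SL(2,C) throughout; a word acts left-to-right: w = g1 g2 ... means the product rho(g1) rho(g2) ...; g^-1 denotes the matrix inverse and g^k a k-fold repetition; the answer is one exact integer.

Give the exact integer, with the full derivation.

rho(b) = [[7, 10], [2, 3]]
... * rho(b) = [[7, 10], [2, 3]]  ->  [[69, 100], [20, 29]]
... * rho(a^-1) = [[0, 1], [-1, 2]]  ->  [[-100, 269], [-29, 78]]
... * rho(c) = [[-5, 3], [-7, 4]]  ->  [[-1383, 776], [-401, 225]]
... * rho(b) = [[7, 10], [2, 3]]  ->  [[-8129, -11502], [-2357, -3335]]
... * rho(b) = [[7, 10], [2, 3]]  ->  [[-79907, -115796], [-23169, -33575]]
... * rho(b) = [[7, 10], [2, 3]]  ->  [[-790941, -1146458], [-229333, -332415]]
... * rho(a^-1) = [[0, 1], [-1, 2]]  ->  [[1146458, -3083857], [332415, -894163]]
... * rho(c) = [[-5, 3], [-7, 4]]  ->  [[15854709, -8896054], [4597066, -2579407]]
tr = 15854709 + -2579407 = 13275302

13275302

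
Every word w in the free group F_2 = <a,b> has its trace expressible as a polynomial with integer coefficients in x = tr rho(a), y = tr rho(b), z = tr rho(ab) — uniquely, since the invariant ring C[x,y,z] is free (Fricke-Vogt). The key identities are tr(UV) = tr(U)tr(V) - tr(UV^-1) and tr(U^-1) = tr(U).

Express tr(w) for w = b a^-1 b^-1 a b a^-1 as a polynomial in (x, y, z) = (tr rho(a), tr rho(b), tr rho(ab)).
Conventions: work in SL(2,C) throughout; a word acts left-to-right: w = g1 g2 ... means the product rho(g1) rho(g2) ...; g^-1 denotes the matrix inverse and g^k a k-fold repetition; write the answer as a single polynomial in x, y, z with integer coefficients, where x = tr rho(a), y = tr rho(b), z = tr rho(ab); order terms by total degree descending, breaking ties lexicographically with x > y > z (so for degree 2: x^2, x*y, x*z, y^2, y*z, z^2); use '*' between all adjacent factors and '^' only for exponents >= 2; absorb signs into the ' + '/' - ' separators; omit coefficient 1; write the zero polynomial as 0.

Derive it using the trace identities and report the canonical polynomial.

tr(b^2) = tr(b)*tr(b) - tr(1)   [square of b] = y^2 - 2
tr(b^2 a) = tr(b)*tr(a b) - tr(a)   [square of b] = y*z - x
use: tr(b a^-1 b) = tr(b^2)*tr(a) - tr(b^2 a)   [inverse elimination on a] = x*y^2 - y*z - x
use: tr(b a b^2) = tr(b)*tr(b a b) - tr(b a)   [square of b] = y^2*z - x*y - z
tr(a b a b) = tr(a b)*tr(a b) - tr(1)   [split at a repeated a] = z^2 - 2
tr(a b a) = tr(a)*tr(b a) - tr(b)   [square of a] = x*z - y
tr(b a b^2 a) = tr(b)*tr(a b a b) - tr(a b a)   [square of b] = y*z^2 - x*z - y
tr(b a^-1 b a b) = tr(b a b^2)*tr(a) - tr(b a b^2 a)   [inverse elimination on a] = x*y^2*z - x^2*y - y*z^2 + y
tr(b a b a b a) = tr(b a b a)*tr(b a) - tr(a b)   [split at a repeated b] = z^3 - 3*z
tr(b a^-1 b a b a) = tr(b a b a b)*tr(a) - tr(b a b a b a)   [inverse elimination on a] = x*y*z^2 - x^2*z - z^3 - x*y + 3*z
apply: tr(a b a^-1 b a^-1 b) = tr(b a^-1 b a b)*tr(a) - tr(b a^-1 b a b a)   [inverse elimination on a] = x^2*y^2*z - x^3*y - 2*x*y*z^2 + x^2*z + z^3 + 2*x*y - 3*z
apply: tr(b a^-1 b^-1 a b a^-1) = tr(a b a^-1 b a^-1)*tr(b) - tr(a b a^-1 b a^-1 b)   [inverse elimination on b] = -x^2*y^2*z + x^3*y + x*y^3 + 2*x*y*z^2 - x^2*z - y^2*z - z^3 - 3*x*y + 3*z

-x^2*y^2*z + x^3*y + x*y^3 + 2*x*y*z^2 - x^2*z - y^2*z - z^3 - 3*x*y + 3*z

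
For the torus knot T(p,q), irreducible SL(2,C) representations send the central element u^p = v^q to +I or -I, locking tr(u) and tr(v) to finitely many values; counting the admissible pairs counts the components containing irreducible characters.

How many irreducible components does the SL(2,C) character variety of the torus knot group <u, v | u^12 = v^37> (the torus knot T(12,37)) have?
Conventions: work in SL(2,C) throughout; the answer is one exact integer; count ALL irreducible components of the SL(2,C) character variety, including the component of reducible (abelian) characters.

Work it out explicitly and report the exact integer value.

Gamma = < u, v | u^12 = v^37 > (torus knot T(12,37)); the central element u^12 = v^37 acts as +I or -I in any irreducible SL(2,C) representation.
This locks tr(u) to 2*cos(pi*alpha/12), alpha in 1..11, and tr(v) to 2*cos(pi*beta/37), beta in 1..36, on each component of irreducible characters.
Consistency of u^12 = (-1)^alpha I with v^37 = (-1)^beta I forces alpha = beta (mod 2).
Counting: 6 odd alphas x 18 odd betas + 5 even alphas x 18 even betas = 108 + 90 = 198.
Total: 198 irreducible-character components + 1 reducible (abelian) component = 199.

199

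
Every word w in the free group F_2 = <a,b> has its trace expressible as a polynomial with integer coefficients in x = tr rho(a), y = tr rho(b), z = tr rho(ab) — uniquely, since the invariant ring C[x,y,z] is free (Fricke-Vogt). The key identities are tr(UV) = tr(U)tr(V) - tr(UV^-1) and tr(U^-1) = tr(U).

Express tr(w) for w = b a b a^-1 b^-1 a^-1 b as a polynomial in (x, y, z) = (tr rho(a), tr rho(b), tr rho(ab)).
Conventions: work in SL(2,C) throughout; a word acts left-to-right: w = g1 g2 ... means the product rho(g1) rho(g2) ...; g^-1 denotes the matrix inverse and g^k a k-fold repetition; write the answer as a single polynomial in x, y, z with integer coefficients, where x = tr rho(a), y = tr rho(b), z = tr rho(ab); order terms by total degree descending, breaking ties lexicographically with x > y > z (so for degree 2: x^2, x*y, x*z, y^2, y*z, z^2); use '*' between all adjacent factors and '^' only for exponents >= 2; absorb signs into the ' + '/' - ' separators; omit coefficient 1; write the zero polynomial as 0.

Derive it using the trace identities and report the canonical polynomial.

and tr(b^2) = tr(b) * tr(b) - tr(1) = y^2 - 2
next, tr(b a b a) = tr(b a) * tr(b a) - tr(1)   [split at repeated b] = z^2 - 2
and tr(b a b) = tr(b) * tr(a b) - tr(a) = y*z - x
tr(a b a^2 b) = tr(a) * tr(b a b a) - tr(b a b) = x*z^2 - y*z - x
next, tr(b a^2) = tr(a) * tr(b a) - tr(b) = x*z - y
tr(a b a^2) = tr(a) * tr(b a^2) - tr(b a) = x^2*z - x*y - z
next, tr(a b^2 a b a) = tr(b) * tr(a b a^2 b) - tr(a b a^2) = x*y*z^2 - x^2*z - y^2*z + z
next, tr(a b a b a b) = tr(a b a b) * tr(a b) - tr(b a)   [split at repeated a] = z^3 - 3*z
next, tr(a b^2 a b a b) = tr(b) * tr(a b a b a b) - tr(a b a b a) = y*z^3 - x*z^2 - 2*y*z + x
and tr(b^2 a b a b^-1 a) = tr(a b^2 a b a) * tr(b) - tr(a b^2 a b a b) = x*y^2*z^2 - x^2*y*z - y^3*z - y*z^3 + x*z^2 + 3*y*z - x
and tr(b^-1 a^-1 b^2 a b a) = tr(b^2 a b a b^-1) * tr(a) - tr(b^2 a b a b^-1 a) = -x*y^2*z^2 + x^2*y*z + y^3*z + y*z^3 - 3*y*z - x
next, tr(b a b a^-1 b^-1 a^-1 b) = tr(b^-1 a^-1 b^2 a b) * tr(a) - tr(b^-1 a^-1 b^2 a b a) = x*y^2*z^2 - x^2*y*z - y^3*z - y*z^3 + x*y^2 + 3*y*z - x

x*y^2*z^2 - x^2*y*z - y^3*z - y*z^3 + x*y^2 + 3*y*z - x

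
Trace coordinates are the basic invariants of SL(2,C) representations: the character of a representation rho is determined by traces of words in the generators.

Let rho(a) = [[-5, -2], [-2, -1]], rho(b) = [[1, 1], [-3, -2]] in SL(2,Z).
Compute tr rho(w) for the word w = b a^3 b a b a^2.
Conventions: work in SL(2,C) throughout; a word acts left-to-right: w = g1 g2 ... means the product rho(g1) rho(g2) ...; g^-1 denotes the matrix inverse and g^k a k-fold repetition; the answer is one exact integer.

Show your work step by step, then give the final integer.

rho(b) = [[1, 1], [-3, -2]]
... * rho(a) = [[-5, -2], [-2, -1]]  ->  [[-7, -3], [19, 8]]
... * rho(a) = [[-5, -2], [-2, -1]]  ->  [[41, 17], [-111, -46]]
... * rho(a) = [[-5, -2], [-2, -1]]  ->  [[-239, -99], [647, 268]]
... * rho(b) = [[1, 1], [-3, -2]]  ->  [[58, -41], [-157, 111]]
... * rho(a) = [[-5, -2], [-2, -1]]  ->  [[-208, -75], [563, 203]]
... * rho(b) = [[1, 1], [-3, -2]]  ->  [[17, -58], [-46, 157]]
... * rho(a) = [[-5, -2], [-2, -1]]  ->  [[31, 24], [-84, -65]]
... * rho(a) = [[-5, -2], [-2, -1]]  ->  [[-203, -86], [550, 233]]
tr = -203 + 233 = 30

30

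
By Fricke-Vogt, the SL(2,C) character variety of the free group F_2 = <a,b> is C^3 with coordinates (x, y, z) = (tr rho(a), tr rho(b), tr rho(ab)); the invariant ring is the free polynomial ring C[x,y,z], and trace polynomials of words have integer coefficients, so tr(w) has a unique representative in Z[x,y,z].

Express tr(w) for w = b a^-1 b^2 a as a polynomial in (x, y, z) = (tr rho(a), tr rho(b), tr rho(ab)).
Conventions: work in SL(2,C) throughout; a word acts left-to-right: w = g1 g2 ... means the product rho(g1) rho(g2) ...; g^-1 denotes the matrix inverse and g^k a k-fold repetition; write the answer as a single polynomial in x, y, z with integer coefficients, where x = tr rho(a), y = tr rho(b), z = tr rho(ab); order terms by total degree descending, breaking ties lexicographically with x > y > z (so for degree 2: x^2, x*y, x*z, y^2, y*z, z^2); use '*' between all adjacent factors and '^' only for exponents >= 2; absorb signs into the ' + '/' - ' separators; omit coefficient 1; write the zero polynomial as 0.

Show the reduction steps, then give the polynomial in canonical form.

x*y^2*z - x^2*y - y*z^2 + y

tr(b a b) = tr(b) * tr(a b) - tr(a)  (reduce the b square) = y*z - x
reduce: tr(b^2 a b) = tr(b) * tr(b a b) - tr(b a)  (reduce the b square) = y^2*z - x*y - z
tr(a b a b) = tr(b a) * tr(b a) - tr(1)  (split on b) = z^2 - 2
tr(a b a) = tr(a) * tr(b a) - tr(b)  (reduce the a square) = x*z - y
so tr(b^2 a b a) = tr(b) * tr(a b a b) - tr(a b a)  (reduce the b square) = y*z^2 - x*z - y
tr(b a^-1 b^2 a) = tr(b^2 a b) * tr(a) - tr(b^2 a b a)  (eliminate a^-1) = x*y^2*z - x^2*y - y*z^2 + y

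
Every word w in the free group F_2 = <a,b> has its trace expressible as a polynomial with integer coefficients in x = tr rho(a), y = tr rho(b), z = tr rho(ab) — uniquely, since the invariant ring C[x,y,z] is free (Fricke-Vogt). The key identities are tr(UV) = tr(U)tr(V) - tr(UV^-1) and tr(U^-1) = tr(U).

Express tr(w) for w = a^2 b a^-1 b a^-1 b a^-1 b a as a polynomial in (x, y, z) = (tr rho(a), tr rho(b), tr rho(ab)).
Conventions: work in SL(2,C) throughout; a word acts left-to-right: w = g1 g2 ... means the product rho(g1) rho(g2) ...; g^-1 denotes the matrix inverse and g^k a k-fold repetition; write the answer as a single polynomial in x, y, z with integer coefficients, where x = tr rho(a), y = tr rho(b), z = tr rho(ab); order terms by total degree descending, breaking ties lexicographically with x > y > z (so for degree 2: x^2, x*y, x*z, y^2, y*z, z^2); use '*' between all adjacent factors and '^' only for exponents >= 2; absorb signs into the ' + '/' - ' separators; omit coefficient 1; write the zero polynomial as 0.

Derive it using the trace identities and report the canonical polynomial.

x^5*y^3*z - x^6*y^2 - x^4*y^4 - 3*x^4*y^2*z^2 + 2*x^5*y*z + 2*x^3*y^3*z + 3*x^3*y*z^3 + 4*x^4*y^2 - x^4*z^2 - x^2*z^4 - 10*x^3*y*z - 2*x*y*z^3 + x^4 + 6*x^2*z^2 + z^4 + 4*x*y*z - 4*x^2 - 4*z^2 + 2

next, trace(a^2 b) = trace(a) trace(b a) - trace(b) = x*z - y
trace(a^2) = trace(a) trace(a) - trace(1) = x^2 - 2
next, trace(b^2 a^2) = trace(b) trace(a^2 b) - trace(a^2) = x*y*z - x^2 - y^2 + 2
next, trace(b^2 a) = trace(b) trace(a b) - trace(a) = y*z - x
next, trace(b a^3 b) = trace(a) trace(b^2 a^2) - trace(b^2 a) = x^2*y*z - x^3 - x*y^2 - y*z + 3*x
next, trace(b a^3) = trace(a) trace(b a^2) - trace(b a) = x^2*z - x*y - z
trace(b^2 a^3 b) = trace(b) trace(b a^3 b) - trace(b a^3) = x^2*y^2*z - x^3*y - x*y^3 - x^2*z - y^2*z + 4*x*y + z
and trace(b a^3 b^3) = trace(b) trace(b^2 a^3 b) - trace(b^2 a^3) = x^2*y^3*z - x^3*y^2 - x*y^4 - 2*x^2*y*z - y^3*z + x^3 + 5*x*y^2 + 2*y*z - 3*x
trace(b a b a) = trace(b a) trace(b a) - trace(1)   [split at repeated b] = z^2 - 2
trace(a b a^2 b) = trace(a) trace(b a b a) - trace(b a b) = x*z^2 - y*z - x
and trace(b a b a^2 b) = trace(b) trace(a b a^2 b) - trace(a b a^2) = x*y*z^2 - x^2*z - y^2*z + z
and trace(a b^3 a b a) = trace(b) trace(b a b a^2 b) - trace(b a b a^2) = x*y^2*z^2 - x^2*y*z - y^3*z - x*z^2 + 2*y*z + x
next, trace(b a b a b) = trace(b) trace(a b a b) - trace(a b a) = y*z^2 - x*z - y
trace(a b^3 a b) = trace(b) trace(b a b a b) - trace(b a b a) = y^2*z^2 - x*y*z - y^2 - z^2 + 2
trace(b a^3 b^3 a) = trace(a) trace(a b^3 a b a) - trace(a b^3 a b) = x^2*y^2*z^2 - x^3*y*z - x*y^3*z - x^2*z^2 - y^2*z^2 + 3*x*y*z + x^2 + y^2 + z^2 - 2
and trace(b^2 a^-1 b a^3 b) = trace(b a^3 b^3) trace(a) - trace(b a^3 b^3 a) = x^3*y^3*z - x^4*y^2 - x^2*y^4 - x^2*y^2*z^2 - x^3*y*z + x^4 + 5*x^2*y^2 + x^2*z^2 + y^2*z^2 - x*y*z - 4*x^2 - y^2 - z^2 + 2
and trace(a b^3) = trace(b) trace(a b^2) - trace(a b) = y^2*z - x*y - z
and trace(b a b^3) = trace(b) trace(a b^3) - trace(a b^2) = y^3*z - x*y^2 - 2*y*z + x
trace(b a b^3 a^2) = trace(a) trace(b a b^3 a) - trace(b a b^3) = x*y^2*z^2 - x^2*y*z - y^3*z - x*z^2 + 2*y*z + x
and trace(b a^3 b a b^2) = trace(a) trace(b a b^3 a^2) - trace(b a b^3 a) = x^2*y^2*z^2 - x^3*y*z - x*y^3*z - x^2*z^2 - y^2*z^2 + 3*x*y*z + x^2 + y^2 + z^2 - 2
and trace(b a b a b a) = trace(a b) trace(a b a b) - trace(a^-1 b^-1)   [split at repeated a] = z^3 - 3*z
and trace(a b a b a b a) = trace(a) trace(b a b a b a) - trace(b a b a b) = x*z^3 - y*z^2 - 2*x*z + y
next, trace(a b a^3 b a b) = trace(a) trace(a b a b a b a) - trace(a b a b a b) = x^2*z^3 - x*y*z^2 - 2*x^2*z - z^3 + x*y + 3*z
trace(b a^3 b a) = trace(a) trace(a b a b a) - trace(a b a b) = x^2*z^2 - x*y*z - x^2 - z^2 + 2
trace(a b a^3 b a) = trace(a) trace(b a^3 b a) - trace(b a^3 b) = x^3*z^2 - 2*x^2*y*z + x*y^2 - x*z^2 + y*z - x
and trace(b a^3 b a b^2 a) = trace(b) trace(a b a^3 b a b) - trace(a b a^3 b a) = x^2*y*z^3 - x^3*z^2 - x*y^2*z^2 - y*z^3 + x*z^2 + 2*y*z + x
next, trace(b^2 a^-1 b a^3 b a) = trace(b a^3 b a b^2) trace(a) - trace(b a^3 b a b^2 a) = x^3*y^2*z^2 - x^4*y*z - x^2*y^3*z - x^2*y*z^3 + 3*x^2*y*z + y*z^3 + x^3 + x*y^2 - 2*y*z - 3*x
trace(b a^-1 b a^3 b a^-1 b) = trace(b^2 a^-1 b a^3 b) trace(a) - trace(b^2 a^-1 b a^3 b a) = x^4*y^3*z - x^5*y^2 - x^3*y^4 - 2*x^3*y^2*z^2 + x^2*y^3*z + x^2*y*z^3 + x^5 + 5*x^3*y^2 + x^3*z^2 + x*y^2*z^2 - 4*x^2*y*z - y*z^3 - 5*x^3 - 2*x*y^2 - x*z^2 + 2*y*z + 5*x
and trace(b a b^2 a^2) = trace(b) trace(a^2 b a b) - trace(a^2 b a) = x*y*z^2 - x^2*z - y^2*z + z
trace(a b^2 a^3 b) = trace(a) trace(b a b^2 a^2) - trace(b a b^2 a) = x^2*y*z^2 - x^3*z - x*y^2*z - y*z^2 + 2*x*z + y
trace(a b^2 a^3) = trace(a) trace(b^2 a^3) - trace(b^2 a^2) = x^3*y*z - x^4 - x^2*y^2 - 2*x*y*z + 4*x^2 + y^2 - 2
next, trace(b a^3 b^2 a b) = trace(b) trace(a b^2 a^3 b) - trace(a b^2 a^3) = x^2*y^2*z^2 - 2*x^3*y*z - x*y^3*z + x^4 + x^2*y^2 - y^2*z^2 + 4*x*y*z - 4*x^2 + 2
trace(a b a b a^3) = trace(a) trace(b a b a^3) - trace(b a b a^2) = x^3*z^2 - x^2*y*z - x^3 - 2*x*z^2 + y*z + 3*x
and trace(b a^3 b^2 a b a) = trace(b) trace(a b a b a^3 b) - trace(a b a b a^3) = x^2*y*z^3 - x^3*z^2 - x*y^2*z^2 - x^2*y*z - y*z^3 + x^3 + x*y^2 + 2*x*z^2 + 2*y*z - 3*x
next, trace(b a b a^-1 b a^3 b) = trace(b a^3 b^2 a b) trace(a) - trace(b a^3 b^2 a b a) = x^3*y^2*z^2 - 2*x^4*y*z - x^2*y^3*z - x^2*y*z^3 + x^5 + x^3*y^2 + x^3*z^2 + 5*x^2*y*z + y*z^3 - 5*x^3 - x*y^2 - 2*x*z^2 - 2*y*z + 5*x
trace(b a b a b^2 a) = trace(b) trace(a b a b a b) - trace(a b a b a) = y*z^3 - x*z^2 - 2*y*z + x
trace(a b a b a b^2 a) = trace(a) trace(b a b a b^2 a) - trace(b a b a b^2) = x*y*z^3 - x^2*z^2 - y^2*z^2 - x*y*z + x^2 + y^2 + z^2 - 2
trace(b a^3 b a b a b) = trace(a) trace(a b a b a b^2 a) - trace(a b a b a b^2) = x^2*y*z^3 - x^3*z^2 - x*y^2*z^2 - x^2*y*z - y*z^3 + x^3 + x*y^2 + 2*x*z^2 + 2*y*z - 3*x
and trace(b a b a b a b a) = trace(b a b a b a) trace(b a) - trace(a b a b)   [split at repeated b] = z^4 - 4*z^2 + 2
and trace(b a b a b a b a^2) = trace(a) trace(b a b a b a b a) - trace(b a b a b a b) = x*z^4 - y*z^3 - 3*x*z^2 + 2*y*z + x
next, trace(b a^3 b a b a b a) = trace(a) trace(b a b a b a b a^2) - trace(b a b a b a b a) = x^2*z^4 - x*y*z^3 - 3*x^2*z^2 - z^4 + 2*x*y*z + x^2 + 4*z^2 - 2
next, trace(b a b a^-1 b a^3 b a) = trace(b a^3 b a b a b) trace(a) - trace(b a^3 b a b a b a) = x^3*y*z^3 - x^4*z^2 - x^2*y^2*z^2 - x^2*z^4 - x^3*y*z + x^4 + x^2*y^2 + 5*x^2*z^2 + z^4 - 4*x^2 - 4*z^2 + 2
and trace(b a^-1 b a^3 b a^-1 b a) = trace(b a b a^-1 b a^3 b) trace(a) - trace(b a b a^-1 b a^3 b a) = x^4*y^2*z^2 - 2*x^5*y*z - x^3*y^3*z - 2*x^3*y*z^3 + x^6 + x^4*y^2 + 2*x^4*z^2 + x^2*y^2*z^2 + x^2*z^4 + 6*x^3*y*z + x*y*z^3 - 6*x^4 - 2*x^2*y^2 - 7*x^2*z^2 - z^4 - 2*x*y*z + 9*x^2 + 4*z^2 - 2
trace(a^2 b a^-1 b a^-1 b a^-1 b a) = trace(b a^-1 b a^3 b a^-1 b) trace(a) - trace(b a^-1 b a^3 b a^-1 b a) = x^5*y^3*z - x^6*y^2 - x^4*y^4 - 3*x^4*y^2*z^2 + 2*x^5*y*z + 2*x^3*y^3*z + 3*x^3*y*z^3 + 4*x^4*y^2 - x^4*z^2 - x^2*z^4 - 10*x^3*y*z - 2*x*y*z^3 + x^4 + 6*x^2*z^2 + z^4 + 4*x*y*z - 4*x^2 - 4*z^2 + 2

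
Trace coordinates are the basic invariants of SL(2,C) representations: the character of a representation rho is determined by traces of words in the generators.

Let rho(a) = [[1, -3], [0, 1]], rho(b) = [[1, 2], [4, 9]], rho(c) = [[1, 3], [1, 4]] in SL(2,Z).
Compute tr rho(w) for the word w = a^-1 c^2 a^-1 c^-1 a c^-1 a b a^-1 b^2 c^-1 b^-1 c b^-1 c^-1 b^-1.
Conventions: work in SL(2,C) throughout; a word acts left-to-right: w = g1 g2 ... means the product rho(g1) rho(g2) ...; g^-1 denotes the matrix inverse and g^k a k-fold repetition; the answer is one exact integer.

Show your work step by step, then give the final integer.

rho(a^-1) = [[1, 3], [0, 1]]
... * rho(c) = [[1, 3], [1, 4]]  ->  [[4, 15], [1, 4]]
... * rho(c) = [[1, 3], [1, 4]]  ->  [[19, 72], [5, 19]]
... * rho(a^-1) = [[1, 3], [0, 1]]  ->  [[19, 129], [5, 34]]
... * rho(c^-1) = [[4, -3], [-1, 1]]  ->  [[-53, 72], [-14, 19]]
... * rho(a) = [[1, -3], [0, 1]]  ->  [[-53, 231], [-14, 61]]
... * rho(c^-1) = [[4, -3], [-1, 1]]  ->  [[-443, 390], [-117, 103]]
... * rho(a) = [[1, -3], [0, 1]]  ->  [[-443, 1719], [-117, 454]]
... * rho(b) = [[1, 2], [4, 9]]  ->  [[6433, 14585], [1699, 3852]]
... * rho(a^-1) = [[1, 3], [0, 1]]  ->  [[6433, 33884], [1699, 8949]]
... * rho(b) = [[1, 2], [4, 9]]  ->  [[141969, 317822], [37495, 83939]]
... * rho(b) = [[1, 2], [4, 9]]  ->  [[1413257, 3144336], [373251, 830441]]
... * rho(c^-1) = [[4, -3], [-1, 1]]  ->  [[2508692, -1095435], [662563, -289312]]
... * rho(b^-1) = [[9, -2], [-4, 1]]  ->  [[26959968, -6112819], [7120315, -1614438]]
... * rho(c) = [[1, 3], [1, 4]]  ->  [[20847149, 56428628], [5505877, 14903193]]
... * rho(b^-1) = [[9, -2], [-4, 1]]  ->  [[-38090171, 14734330], [-10059879, 3891439]]
... * rho(c^-1) = [[4, -3], [-1, 1]]  ->  [[-167095014, 129004843], [-44130955, 34071076]]
... * rho(b^-1) = [[9, -2], [-4, 1]]  ->  [[-2019874498, 463194871], [-533462899, 122332986]]
tr = -2019874498 + 122332986 = -1897541512

-1897541512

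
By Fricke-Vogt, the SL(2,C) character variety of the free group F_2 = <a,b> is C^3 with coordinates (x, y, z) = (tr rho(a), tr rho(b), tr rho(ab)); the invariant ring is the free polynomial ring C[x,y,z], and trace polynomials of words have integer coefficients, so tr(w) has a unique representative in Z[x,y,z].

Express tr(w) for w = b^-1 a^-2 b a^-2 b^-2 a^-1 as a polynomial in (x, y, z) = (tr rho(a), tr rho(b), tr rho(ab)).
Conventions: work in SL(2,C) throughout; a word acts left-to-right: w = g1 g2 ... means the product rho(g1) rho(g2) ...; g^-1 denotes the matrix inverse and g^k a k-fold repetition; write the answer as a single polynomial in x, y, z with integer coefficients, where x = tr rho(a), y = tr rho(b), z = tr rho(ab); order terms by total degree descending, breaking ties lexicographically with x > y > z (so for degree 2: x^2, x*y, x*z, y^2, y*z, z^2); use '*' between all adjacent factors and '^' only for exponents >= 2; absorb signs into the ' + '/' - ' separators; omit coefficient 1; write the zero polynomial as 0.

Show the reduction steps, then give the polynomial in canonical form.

trace(a^-1) = trace(a) = x
trace(b a b) = trace(b) * trace(a b) - trace(a) = y*z - x
so trace(b a b a) = trace(b a) * trace(b a) - trace(1)   [split at repeated b] = z^2 - 2
reduce: trace(a b a^-1 b) = trace(b a b) * trace(a) - trace(b a b a) = x*y*z - x^2 - z^2 + 2
trace(b a^-1 b^-1 a) = trace(a b a^-1) * trace(b) - trace(a b a^-1 b) = -x*y*z + x^2 + y^2 + z^2 - 2
so trace(b^-1 a^-1 b a^-1) = trace(b a^-1 b^-1) * trace(a) - trace(b a^-1 b^-1 a) = x*y*z - y^2 - z^2 + 2
reduce: trace(a^-2 b^-1 a^-1 b) = trace(b^-1 a^-1 b a^-1) * trace(a) - trace(b^-1 a^-1 b) = x^2*y*z - x*y^2 - x*z^2 + x
so trace(a^-1 b^-1 a^-1 b a^-2) = trace(a^-2 b^-1 a^-1 b) * trace(a) - trace(a^-2 b^-1 a^-1 b a) = x^3*y*z - x^2*y^2 - x^2*z^2 - x*y*z + x^2 + y^2 + z^2 - 2
trace(a^-1 b) = trace(b) * trace(a) - trace(b a) = x*y - z
trace(a^-1 b a^-1) = trace(a^-1 b) * trace(a) - trace(a^-1 b a) = x^2*y - x*z - y
trace(b^2) = trace(b) * trace(b) - trace(1) = y^2 - 2
trace(b a^-1 b) = trace(b^2) * trace(a) - trace(b^2 a) = x*y^2 - y*z - x
so trace(b a b^2) = trace(b) * trace(a b^2) - trace(a b) = y^2*z - x*y - z
trace(a b a) = trace(a) * trace(b a) - trace(b) = x*z - y
reduce: trace(b a b^2 a) = trace(b) * trace(a b a b) - trace(a b a) = y*z^2 - x*z - y
reduce: trace(b a^-1 b a b) = trace(b a b^2) * trace(a) - trace(b a b^2 a) = x*y^2*z - x^2*y - y*z^2 + y
trace(b a b a b a) = trace(b a b a) * trace(b a) - trace(a b)   [split at repeated b] = z^3 - 3*z
reduce: trace(b a^-1 b a b a) = trace(b a b a b) * trace(a) - trace(b a b a b a) = x*y*z^2 - x^2*z - z^3 - x*y + 3*z
trace(a b a^-1 b a^-1 b) = trace(b a^-1 b a b) * trace(a) - trace(b a^-1 b a b a) = x^2*y^2*z - x^3*y - 2*x*y*z^2 + x^2*z + z^3 + 2*x*y - 3*z
trace(b a^-1 b a^-1 b^-1 a) = trace(a b a^-1 b a^-1) * trace(b) - trace(a b a^-1 b a^-1 b) = -x^2*y^2*z + x^3*y + x*y^3 + 2*x*y*z^2 - x^2*z - y^2*z - z^3 - 3*x*y + 3*z
reduce: trace(a^-1 b a^-1 b^-1 a^-1 b) = trace(b a^-1 b a^-1 b^-1) * trace(a) - trace(b a^-1 b a^-1 b^-1 a) = x^2*y^2*z - x*y^3 - 2*x*y*z^2 + y^2*z + z^3 + 2*x*y - 3*z
so trace(b^2 a^-1 b^-1 a) = trace(a b^2 a^-1) * trace(b) - trace(a b^2 a^-1 b) = -x*y^2*z + x^2*y + y^3 + y*z^2 - 3*y
trace(b a^-1 b^-1 a^-1 b) = trace(b^2 a^-1 b^-1) * trace(a) - trace(b^2 a^-1 b^-1 a) = x*y^2*z - y^3 - y*z^2 - x*z + 3*y
so trace(a^-1 b^-1 a^-1 b a^-2 b) = trace(a^-1 b a^-1 b^-1 a^-1 b) * trace(a) - trace(a^-1 b a^-1 b^-1 a^-1 b a) = x^3*y^2*z - x^2*y^3 - 2*x^2*y*z^2 + x*z^3 + 2*x^2*y + y^3 + y*z^2 - 2*x*z - 3*y
trace(a^-1 b^-1 a^-1 b a^-2 b^-1) = trace(a^-1 b^-1 a^-1 b a^-2) * trace(b) - trace(a^-1 b^-1 a^-1 b a^-2 b) = x^2*y*z^2 - x*y^2*z - x*z^3 - x^2*y + 2*x*z + y
reduce: trace(a^-1 b a^-2 b^-2 a^-1 b^-1) = trace(a^-1 b^-1 a^-1 b a^-2 b^-1) * trace(b) - trace(a^-1 b^-1 a^-1 b a^-2) = x^2*y^2*z^2 - x^3*y*z - x*y^3*z - x*y*z^3 + x^2*z^2 + 3*x*y*z - x^2 - z^2 + 2
reduce: trace(a^-3 b^-1) = trace(a^-2 b^-1) * trace(a) - trace(a^-2 b^-1 a) = x^2*z - x*y - z
so trace(a^-2) = trace(a^-1) * trace(a) - trace(1) = x^2 - 2
reduce: trace(a^-3) = trace(a^-2) * trace(a) - trace(a^-1) = x^3 - 3*x
so trace(a^-2 b^-2 a^-1) = trace(a^-3 b^-1) * trace(b) - trace(a^-3) = x^2*y*z - x^3 - x*y^2 - y*z + 3*x
trace(b^-1 a^-2 b a^-2 b^-2 a^-1) = trace(a^-1 b a^-2 b^-2 a^-1 b^-1) * trace(a) - trace(a^-1 b a^-2 b^-2 a^-1 b^-1 a) = x^3*y^2*z^2 - x^4*y*z - x^2*y^3*z - x^2*y*z^3 + x^3*z^2 + 2*x^2*y*z + x*y^2 - x*z^2 + y*z - x

x^3*y^2*z^2 - x^4*y*z - x^2*y^3*z - x^2*y*z^3 + x^3*z^2 + 2*x^2*y*z + x*y^2 - x*z^2 + y*z - x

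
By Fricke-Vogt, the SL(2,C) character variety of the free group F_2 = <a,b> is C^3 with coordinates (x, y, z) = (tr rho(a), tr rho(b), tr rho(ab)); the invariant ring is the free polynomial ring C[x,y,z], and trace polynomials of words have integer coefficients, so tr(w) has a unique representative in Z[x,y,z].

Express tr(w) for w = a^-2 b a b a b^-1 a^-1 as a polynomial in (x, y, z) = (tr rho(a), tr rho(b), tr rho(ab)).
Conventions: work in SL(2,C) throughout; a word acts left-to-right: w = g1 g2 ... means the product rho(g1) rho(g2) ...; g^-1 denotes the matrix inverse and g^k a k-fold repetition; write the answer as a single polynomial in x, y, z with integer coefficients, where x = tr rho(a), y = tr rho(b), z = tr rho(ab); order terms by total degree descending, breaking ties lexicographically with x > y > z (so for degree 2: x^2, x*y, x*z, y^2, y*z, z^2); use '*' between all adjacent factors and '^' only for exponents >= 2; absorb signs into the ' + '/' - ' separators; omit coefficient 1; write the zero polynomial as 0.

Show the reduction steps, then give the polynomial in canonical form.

trace(b a b) = trace(b) trace(a b) - trace(a) = y*z - x
and trace(b a b a) = trace(b a) trace(b a) - trace(1) = z^2 - 2
and trace(b a b a^-1) = trace(b a b) trace(a) - trace(b a b a) = x*y*z - x^2 - z^2 + 2
and trace(a^-2 b a b) = trace(b a b a^-1) trace(a) - trace(b a b) = x^2*y*z - x^3 - x*z^2 - y*z + 3*x
and trace(a b a) = trace(a) trace(b a) - trace(b) = x*z - y
trace(b a b a b) = trace(b) trace(a b a b) - trace(a b a) = y*z^2 - x*z - y
trace(b a b a b a) = trace(a b a b) trace(a b) - trace(b a) = z^3 - 3*z
trace(a^-1 b a b a b) = trace(b a b a b) trace(a) - trace(b a b a b a) = x*y*z^2 - x^2*z - z^3 - x*y + 3*z
next, trace(a^-2 b a b a b) = trace(a^-1 b a b a b) trace(a) - trace(a^-1 b a b a b a) = x^2*y*z^2 - x^3*z - x*z^3 - x^2*y - y*z^2 + 4*x*z + y
trace(a^-3 b a b a b) = trace(a^-2 b a b a b) trace(a) - trace(a^-2 b a b a b a) = x^3*y*z^2 - x^4*z - x^2*z^3 - x^3*y - 2*x*y*z^2 + 5*x^2*z + z^3 + 2*x*y - 3*z
trace(a^-2 b a b a b^-1 a^-1) = trace(a^-3 b a b a) trace(b) - trace(a^-3 b a b a b) = -x^3*y*z^2 + x^4*z + x^2*y^2*z + x^2*z^3 + x*y*z^2 - 5*x^2*z - y^2*z - z^3 + x*y + 3*z

-x^3*y*z^2 + x^4*z + x^2*y^2*z + x^2*z^3 + x*y*z^2 - 5*x^2*z - y^2*z - z^3 + x*y + 3*z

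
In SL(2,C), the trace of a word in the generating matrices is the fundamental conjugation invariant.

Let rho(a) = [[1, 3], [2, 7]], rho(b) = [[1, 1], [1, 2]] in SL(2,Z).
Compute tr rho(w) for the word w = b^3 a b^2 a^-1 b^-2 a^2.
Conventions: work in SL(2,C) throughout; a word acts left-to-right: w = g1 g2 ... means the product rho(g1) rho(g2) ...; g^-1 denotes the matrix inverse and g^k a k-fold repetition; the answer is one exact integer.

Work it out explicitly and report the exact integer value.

-106675

rho(b) = [[1, 1], [1, 2]]
... * rho(b) = [[1, 1], [1, 2]]  ->  [[2, 3], [3, 5]]
... * rho(b) = [[1, 1], [1, 2]]  ->  [[5, 8], [8, 13]]
... * rho(a) = [[1, 3], [2, 7]]  ->  [[21, 71], [34, 115]]
... * rho(b) = [[1, 1], [1, 2]]  ->  [[92, 163], [149, 264]]
... * rho(b) = [[1, 1], [1, 2]]  ->  [[255, 418], [413, 677]]
... * rho(a^-1) = [[7, -3], [-2, 1]]  ->  [[949, -347], [1537, -562]]
... * rho(b^-1) = [[2, -1], [-1, 1]]  ->  [[2245, -1296], [3636, -2099]]
... * rho(b^-1) = [[2, -1], [-1, 1]]  ->  [[5786, -3541], [9371, -5735]]
... * rho(a) = [[1, 3], [2, 7]]  ->  [[-1296, -7429], [-2099, -12032]]
... * rho(a) = [[1, 3], [2, 7]]  ->  [[-16154, -55891], [-26163, -90521]]
tr = -16154 + -90521 = -106675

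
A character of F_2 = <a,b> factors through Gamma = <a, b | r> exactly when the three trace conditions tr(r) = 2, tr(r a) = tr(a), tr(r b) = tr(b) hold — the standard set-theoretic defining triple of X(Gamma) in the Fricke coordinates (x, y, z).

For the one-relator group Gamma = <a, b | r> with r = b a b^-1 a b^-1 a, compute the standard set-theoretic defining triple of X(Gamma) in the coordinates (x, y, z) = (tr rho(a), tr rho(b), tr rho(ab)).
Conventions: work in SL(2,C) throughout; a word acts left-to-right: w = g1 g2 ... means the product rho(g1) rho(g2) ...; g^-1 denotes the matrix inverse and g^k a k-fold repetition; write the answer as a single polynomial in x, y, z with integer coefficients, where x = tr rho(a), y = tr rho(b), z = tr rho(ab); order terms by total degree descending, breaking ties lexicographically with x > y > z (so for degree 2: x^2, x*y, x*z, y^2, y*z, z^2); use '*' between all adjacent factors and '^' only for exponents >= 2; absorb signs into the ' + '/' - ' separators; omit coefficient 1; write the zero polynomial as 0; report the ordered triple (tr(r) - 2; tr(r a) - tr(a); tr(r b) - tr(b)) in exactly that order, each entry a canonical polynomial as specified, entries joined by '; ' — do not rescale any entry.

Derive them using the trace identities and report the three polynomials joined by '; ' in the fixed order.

x^2*y^2*z - x*y^3 - 2*x*y*z^2 + y^2*z + z^3 + 2*x*y - 3*z - 2; x^3*y^2*z - x^2*y^3 - 2*x^2*y*z^2 + x*y^2*z + x*z^3 + x^2*y - 2*x*z - x + y; x^2*y^3*z - x^3*y^2 - x*y^4 - 2*x*y^2*z^2 + 2*x^2*y*z + y^3*z + y*z^3 + 3*x*y^2 - x*z^2 - 4*y*z + x - y

tr(a b a) = tr(a)*tr(b a) - tr(b)   [square of a] = x*z - y
apply: tr(a b a^2) = tr(a)*tr(a b a) - tr(a b)   [square of a] = x^2*z - x*y - z
apply: tr(b a b a) = tr(b a)*tr(b a) - tr(1)   [split at a repeated b] = z^2 - 2
tr(b a b) = tr(b)*tr(a b) - tr(a)   [square of b] = y*z - x
tr(a b a^2 b) = tr(a)*tr(b a b a) - tr(b a b)   [square of a] = x*z^2 - y*z - x
apply: tr(a b^-1 a b a) = tr(a b a^2)*tr(b) - tr(a b a^2 b)   [inverse elimination on b] = x^2*y*z - x*y^2 - x*z^2 + x
use: tr(a b a b a b) = tr(a b)*tr(a b a b) - tr(a^-1 b^-1)   [split at a repeated a] = z^3 - 3*z
tr(a b^-1 a b a b) = tr(a b a b a)*tr(b) - tr(a b a b a b)   [inverse elimination on b] = x*y*z^2 - y^2*z - z^3 - x*y + 3*z
tr(b a b^-1 a b^-1 a) = tr(a b^-1 a b a)*tr(b) - tr(a b^-1 a b a b)   [inverse elimination on b] = x^2*y^2*z - x*y^3 - 2*x*y*z^2 + y^2*z + z^3 + 2*x*y - 3*z
tr(a^3 b a) = tr(a)*tr(a^2 b a) - tr(a^2 b) = x^3*z - x^2*y - 2*x*z + y
apply: tr(a^3 b a b) = tr(a)*tr(b a b a^2) - tr(b a b a) = x^2*z^2 - x*y*z - x^2 - z^2 + 2
use: tr(a^2 b a b^-1 a) = tr(a^3 b a)*tr(b) - tr(a^3 b a b) = x^3*y*z - x^2*y^2 - x^2*z^2 - x*y*z + x^2 + y^2 + z^2 - 2
apply: tr(a^2) = tr(a)*tr(a) - tr(1) = x^2 - 2
tr(b a^2 b) = tr(b)*tr(a^2 b) - tr(a^2) = x*y*z - x^2 - y^2 + 2
tr(a b a^2 b a) = tr(a)*tr(b a^2 b a) - tr(b a^2 b) = x^2*z^2 - 2*x*y*z + y^2 - 2
use: tr(b a b a b) = tr(b)*tr(a b a b) - tr(a b a) = y*z^2 - x*z - y
use: tr(a b a^2 b a b) = tr(a)*tr(b a b a b a) - tr(b a b a b) = x*z^3 - y*z^2 - 2*x*z + y
apply: tr(a^2 b a b^-1 a b) = tr(a b a^2 b a)*tr(b) - tr(a b a^2 b a b) = x^2*y*z^2 - 2*x*y^2*z - x*z^3 + y^3 + y*z^2 + 2*x*z - 3*y
apply: tr(b a b^-1 a b^-1 a^2) = tr(a^2 b a b^-1 a)*tr(b) - tr(a^2 b a b^-1 a b) = x^3*y^2*z - x^2*y^3 - 2*x^2*y*z^2 + x*y^2*z + x*z^3 + x^2*y - 2*x*z + y
apply: tr(a b^2 a^2) = tr(a)*tr(a b^2 a) - tr(a b^2)  (reduce the a square) = x^2*y*z - x^3 - x*y^2 - y*z + 3*x
tr(b a b^2) = tr(b)*tr(a b^2) - tr(a b)  (reduce the b square) = y^2*z - x*y - z
tr(a b^2 a^2 b) = tr(a)*tr(b a b^2 a) - tr(b a b^2)  (reduce the a square) = x*y*z^2 - x^2*z - y^2*z + z
tr(a b^-1 a b^2 a) = tr(a b^2 a^2)*tr(b) - tr(a b^2 a^2 b)  (eliminate b^-1) = x^2*y^2*z - x^3*y - x*y^3 - x*y*z^2 + x^2*z + 3*x*y - z
apply: tr(a b^2 a b a) = tr(b)*tr(a b a^2 b) - tr(a b a^2)  (reduce the b square) = x*y*z^2 - x^2*z - y^2*z + z
tr(a b^2 a b a b) = tr(b)*tr(a b a b a b) - tr(a b a b a)  (reduce the b square) = y*z^3 - x*z^2 - 2*y*z + x
tr(a b^-1 a b^2 a b) = tr(a b^2 a b a)*tr(b) - tr(a b^2 a b a b)  (eliminate b^-1) = x*y^2*z^2 - x^2*y*z - y^3*z - y*z^3 + x*z^2 + 3*y*z - x
tr(b a b^-1 a b^-1 a b) = tr(a b^-1 a b^2 a)*tr(b) - tr(a b^-1 a b^2 a b)  (eliminate b^-1) = x^2*y^3*z - x^3*y^2 - x*y^4 - 2*x*y^2*z^2 + 2*x^2*y*z + y^3*z + y*z^3 + 3*x*y^2 - x*z^2 - 4*y*z + x
assemble the triple (tr(r) - 2; tr(r a) - x; tr(r b) - y)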